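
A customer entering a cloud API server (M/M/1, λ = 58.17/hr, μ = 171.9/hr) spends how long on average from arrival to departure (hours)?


W = 1/(μ−λ) = 1/(171.9 − 58.17) = 1/113.73 = 0.008793 hr

Final: 0.008793 hr


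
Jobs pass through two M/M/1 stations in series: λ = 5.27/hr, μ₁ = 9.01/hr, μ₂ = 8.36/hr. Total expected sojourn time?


Each node sees arrival rate λ = 5.27/hr (tandem ⇒ throughput preserved).
W₁ = 1/(μ₁−λ) = 1/(9.01−5.27) = 0.26738 hr
W₂ = 1/(μ₂−λ) = 1/(8.36−5.27) = 0.32362 hr
W_total = W₁ + W₂ = 0.26738 + 0.32362 = 0.59100 hr

Final: 0.59100 hr


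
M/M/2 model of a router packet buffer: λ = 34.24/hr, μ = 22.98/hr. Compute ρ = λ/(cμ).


ρ = λ/(cμ) = 34.24/(2·22.98) = 34.24/45.96 = 0.7450

Final: 0.7450


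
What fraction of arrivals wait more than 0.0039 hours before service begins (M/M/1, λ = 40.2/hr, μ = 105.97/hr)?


ρ = 40.2/105.97 = 0.3794
P(Wq > t) = ρ·e^{−(μ−λ)t} = 0.3794·e^{−0.2565}
= 0.3794·0.773753 = 0.293525

Final: 0.293525


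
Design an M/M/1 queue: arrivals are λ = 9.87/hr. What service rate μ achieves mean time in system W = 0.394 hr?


W = 1/(μ−λ) ⇒ μ − λ = 1/W = 1/0.394 = 2.5381
μ = λ + 1/W = 9.87 + 2.5381 = 12.4081 per hr

Final: 12.4081 /hr


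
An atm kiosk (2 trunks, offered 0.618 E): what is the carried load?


B(2,0.618) = 0.105564 (Erlang-B)
Carried load = a(1 − B) = 0.618·(1 − 0.105564) = 0.618·0.894436 = 0.5528 E

Final: 0.5528 Erlangs


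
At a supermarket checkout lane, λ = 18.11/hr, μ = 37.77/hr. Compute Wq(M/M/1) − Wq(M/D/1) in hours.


ρ = 18.11/37.77 = 0.4795
Wq(M/M/1) = ρ/(μ−λ) = 0.4795/19.66 = 0.02439 hr
Wq(M/D/1) = ρ/(2(μ−λ)) = 0.01219 hr
Savings = 0.02439 − 0.01219 = 0.01219 hr

Final: 0.01219 hr


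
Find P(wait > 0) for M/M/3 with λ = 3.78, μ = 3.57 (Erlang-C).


a = λ/μ = 1.0588; ρ = a/3 = 0.3529
P₀ = 0.341865 (from M/M/c formula)
C(c,a) = [a^c/(c!(1−ρ))]·P₀ = [1.18705/(6·0.6471)]·0.341865
= 0.30576·0.341865 = 0.104527

Final: 0.104527


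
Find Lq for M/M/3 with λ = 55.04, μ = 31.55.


a = λ/μ = 1.7445; ρ = a/3 = 0.5815
P₀ = 0.156723
Lq = P₀·a^c·ρ / (c!·(1−ρ)²) = 0.156723·5.30930·0.5815/(6·0.17513)
= 0.46048

Final: 0.46048


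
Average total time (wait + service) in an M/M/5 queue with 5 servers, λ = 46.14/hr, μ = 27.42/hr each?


a = 1.6827; ρ = 0.3365; P₀ = 0.185319
Lq = P₀·a^c·ρ/(c!(1−ρ)²) = 0.01593
Wq = Lq/λ = 0.01593/46.14 = 0.0003452 hr
W = Wq + 1/μ = 0.0003452 + 0.03647 = 0.03681 hr

Final: 0.03681 hr


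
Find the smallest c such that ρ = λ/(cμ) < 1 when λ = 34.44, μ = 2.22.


Stability requires cμ > λ ⇔ c > λ/μ.
λ/μ = 34.44/2.22 = 15.5135
Minimum integer c = ⌊15.5135⌋ + 1 = 16
Check: 16·2.22 = 35.52 > 34.44, while 15·2.22 = 33.30 ≤ 34.44

Final: 16 servers


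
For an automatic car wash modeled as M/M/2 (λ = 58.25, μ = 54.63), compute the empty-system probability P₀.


a = λ/μ = 58.25/54.63 = 1.0663; ρ = a/c = 0.5331
Σ_{k=0}^{1} a^k/k! (terms k=0..1) = 1.00000 + 1.06626 = 2.06626
Tail: a^2/(2!(1−ρ)) = 1.13692/(2·0.4669) = 1.21760
P₀ = 1/(2.06626 + 1.21760) = 1/3.28387 = 0.304519

Final: 0.304519


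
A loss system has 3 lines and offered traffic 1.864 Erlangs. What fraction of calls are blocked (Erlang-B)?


B(c,a) = (a^c/c!) / Σ_{k=0}^{c} a^k/k!
a^3/3! = 1.079410
Σ terms (k=0..3): 1.00000 + 1.86400 + 1.73725 + 1.07941 = 5.680658
B = 1.079410/5.680658 = 0.190015

Final: 0.190015


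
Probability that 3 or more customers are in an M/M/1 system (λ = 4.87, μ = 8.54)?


ρ = 4.87/8.54 = 0.5703
P(N ≥ n) = ρ^n = 0.5703^3 = 0.185444

Final: 0.185444


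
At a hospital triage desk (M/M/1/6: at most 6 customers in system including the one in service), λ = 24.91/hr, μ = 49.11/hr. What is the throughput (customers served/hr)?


ρ = 0.5072; P_K = (1−ρ)ρ^6/(1−ρ^7) = 0.008465
λ_eff = λ(1 − P_K) = 24.91·(1 − 0.008465) = 24.91·0.991535 = 24.6991 /hr

Final: 24.6991 /hr


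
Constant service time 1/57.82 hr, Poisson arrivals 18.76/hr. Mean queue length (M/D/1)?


ρ = 18.76/57.82 = 0.3245
M/D/1: Lq = ρ²/(2(1−ρ)) = 0.1053/(2·0.6755) = 0.07792

Final: 0.07792


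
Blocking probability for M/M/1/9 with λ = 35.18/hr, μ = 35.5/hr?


ρ = λ/μ = 35.18/35.5 = 0.9910
P_K = (1−ρ)ρ^K/(1−ρ^(K+1)) = (0.009014·0.921738)/(1 − 0.913429)
= 0.008309/0.086571 = 0.095975

Final: 0.095975


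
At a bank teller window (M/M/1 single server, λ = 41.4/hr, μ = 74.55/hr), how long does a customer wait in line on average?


ρ = 41.4/74.55 = 0.5553
Wq = ρ/(μ−λ) = 0.5553/(74.55 − 41.4) = 0.5553/33.15 = 0.01675 hr

Final: 0.01675 hr


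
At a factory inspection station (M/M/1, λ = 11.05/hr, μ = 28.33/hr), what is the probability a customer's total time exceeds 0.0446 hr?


W ~ Exponential(μ−λ) for M/M/1.
μ − λ = 28.33 − 11.05 = 17.2800
P(W > t) = e^{−(μ−λ)t} = e^{−0.7707} = 0.462695

Final: 0.462695


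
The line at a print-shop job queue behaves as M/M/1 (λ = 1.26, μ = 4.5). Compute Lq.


ρ = 1.26/4.5 = 0.2800
Lq = ρ²/(1−ρ) = 0.07840/0.7200 = 0.1089

Final: 0.1089


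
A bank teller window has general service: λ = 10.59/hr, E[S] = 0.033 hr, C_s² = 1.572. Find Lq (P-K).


ρ = λ·E[S] = 10.59·0.033 = 0.3495
Lq = ρ²(1+C_s²)/(2(1−ρ)) = 0.1221·(1+1.572)/(2·0.6505)
= 0.1221·2.5720/1.3011 = 0.24143

Final: 0.24143


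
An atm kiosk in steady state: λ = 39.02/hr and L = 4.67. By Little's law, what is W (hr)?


W = L/λ = 4.67/39.02 = 0.1197 hr

Final: 0.1197 hr


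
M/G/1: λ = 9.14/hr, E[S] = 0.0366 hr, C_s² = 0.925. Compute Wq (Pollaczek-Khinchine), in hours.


ρ = λ·E[S] = 9.14·0.0366 = 0.3345
E[S²] = E[S]²(1+C_s²) = 0.0366²·(1+0.925) = 0.002579
Wq = λ·E[S²]/(2(1−ρ)) = 9.14·0.002579/(2·0.6655) = 0.01771 hr

Final: 0.01771 hr


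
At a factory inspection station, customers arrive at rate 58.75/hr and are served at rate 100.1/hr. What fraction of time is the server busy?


ρ = λ/μ = 58.75/100.1 = 0.5869

Final: 0.5869


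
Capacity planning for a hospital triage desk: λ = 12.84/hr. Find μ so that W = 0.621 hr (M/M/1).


W = 1/(μ−λ) ⇒ μ − λ = 1/W = 1/0.621 = 1.6103
μ = λ + 1/W = 12.84 + 1.6103 = 14.4503 per hr

Final: 14.4503 /hr


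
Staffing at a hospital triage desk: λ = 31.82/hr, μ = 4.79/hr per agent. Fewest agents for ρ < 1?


Stability requires cμ > λ ⇔ c > λ/μ.
λ/μ = 31.82/4.79 = 6.6430
Minimum integer c = ⌊6.6430⌋ + 1 = 7
Check: 7·4.79 = 33.53 > 31.82, while 6·4.79 = 28.74 ≤ 31.82

Final: 7 servers


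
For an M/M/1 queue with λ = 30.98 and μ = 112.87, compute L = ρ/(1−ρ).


ρ = λ/μ = 30.98/112.87 = 0.2745
L = ρ/(1−ρ) = 0.2745/(1 − 0.2745) = 0.2745/0.7255 = 0.3783

Final: 0.3783


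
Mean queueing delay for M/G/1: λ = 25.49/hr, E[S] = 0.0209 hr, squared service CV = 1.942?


ρ = λ·E[S] = 25.49·0.0209 = 0.5327
E[S²] = E[S]²(1+C_s²) = 0.0209²·(1+1.942) = 0.001285
Wq = λ·E[S²]/(2(1−ρ)) = 25.49·0.001285/(2·0.4673) = 0.03505 hr

Final: 0.03505 hr


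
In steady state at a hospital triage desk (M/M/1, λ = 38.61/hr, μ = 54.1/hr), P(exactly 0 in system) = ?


ρ = 38.61/54.1 = 0.7137
P_n = (1−ρ)·ρ^n = (1 − 0.7137)·0.7137^0 = 0.2863·1.000000 = 0.286322

Final: 0.286322


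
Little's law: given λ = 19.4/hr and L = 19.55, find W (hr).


W = L/λ = 19.55/19.4 = 1.0077 hr

Final: 1.0077 hr


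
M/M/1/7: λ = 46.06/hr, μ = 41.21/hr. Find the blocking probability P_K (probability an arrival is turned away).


ρ = λ/μ = 46.06/41.21 = 1.1177
P_K = (1−ρ)ρ^K/(1−ρ^(K+1)) = (-0.1177·2.178960)/(1 − 2.435401)
= -0.256442/-1.435401 = 0.178655

Final: 0.178655


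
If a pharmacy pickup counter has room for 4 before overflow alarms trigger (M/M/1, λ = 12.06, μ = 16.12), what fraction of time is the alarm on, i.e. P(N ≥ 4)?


ρ = 12.06/16.12 = 0.7481
P(N ≥ n) = ρ^n = 0.7481^4 = 0.313277

Final: 0.313277


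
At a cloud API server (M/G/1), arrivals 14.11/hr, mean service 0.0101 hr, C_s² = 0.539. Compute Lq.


ρ = λ·E[S] = 14.11·0.0101 = 0.1425
Lq = ρ²(1+C_s²)/(2(1−ρ)) = 0.02031·(1+0.539)/(2·0.8575)
= 0.02031·1.5390/1.7150 = 0.01823

Final: 0.01823


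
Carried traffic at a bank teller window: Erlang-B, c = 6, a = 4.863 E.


B(6,4.863) = 0.181531 (Erlang-B)
Carried load = a(1 − B) = 4.863·(1 − 0.181531) = 4.863·0.818469 = 3.9802 E

Final: 3.9802 Erlangs


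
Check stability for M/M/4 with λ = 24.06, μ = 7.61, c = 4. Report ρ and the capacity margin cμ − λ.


Total capacity cμ = 4·7.61 = 30.44/hr
ρ = λ/(cμ) = 24.06/30.44 = 0.7904
Stable ⇔ ρ < 1: YES
Spare capacity = cμ − λ = 30.44 − 24.06 = 6.38/hr

Final: ρ = 0.7904; stable; margin = 6.38/hr


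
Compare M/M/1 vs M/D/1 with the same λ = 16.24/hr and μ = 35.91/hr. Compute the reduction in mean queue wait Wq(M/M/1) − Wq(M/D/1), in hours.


ρ = 16.24/35.91 = 0.4522
Wq(M/M/1) = ρ/(μ−λ) = 0.4522/19.67 = 0.02299 hr
Wq(M/D/1) = ρ/(2(μ−λ)) = 0.01150 hr
Savings = 0.02299 − 0.01150 = 0.01150 hr

Final: 0.01150 hr


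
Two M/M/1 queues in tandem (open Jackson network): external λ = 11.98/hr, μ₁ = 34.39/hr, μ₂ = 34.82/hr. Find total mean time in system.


Each node sees arrival rate λ = 11.98/hr (tandem ⇒ throughput preserved).
W₁ = 1/(μ₁−λ) = 1/(34.39−11.98) = 0.04462 hr
W₂ = 1/(μ₂−λ) = 1/(34.82−11.98) = 0.04378 hr
W_total = W₁ + W₂ = 0.04462 + 0.04378 = 0.08841 hr

Final: 0.08841 hr


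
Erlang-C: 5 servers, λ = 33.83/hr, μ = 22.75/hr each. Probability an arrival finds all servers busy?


a = λ/μ = 1.4870; ρ = a/5 = 0.2974
P₀ = 0.225699 (from M/M/c formula)
C(c,a) = [a^c/(c!(1−ρ))]·P₀ = [7.27115/(120·0.7026)]·0.225699
= 0.08624·0.225699 = 0.019465

Final: 0.019465


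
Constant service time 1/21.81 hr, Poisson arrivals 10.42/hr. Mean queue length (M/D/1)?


ρ = 10.42/21.81 = 0.4778
M/D/1: Lq = ρ²/(2(1−ρ)) = 0.2283/(2·0.5222) = 0.21854

Final: 0.21854


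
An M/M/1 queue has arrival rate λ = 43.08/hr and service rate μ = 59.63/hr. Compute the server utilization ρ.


ρ = λ/μ = 43.08/59.63 = 0.7225

Final: 0.7225


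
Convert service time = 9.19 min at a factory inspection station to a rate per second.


μ = 1/(service time) in consistent units.
1 second = 0.0166667 min, so μ = 0.0166667/9.19 = 0.001814 per second

Final: 0.001814 /sec


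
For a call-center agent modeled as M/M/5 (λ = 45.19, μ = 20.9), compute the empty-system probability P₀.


a = λ/μ = 45.19/20.9 = 2.1622; ρ = a/c = 0.4324
Σ_{k=0}^{4} a^k/k! (terms k=0..4) = 1.00000 + 2.16220 + 2.33756 + 1.68476 + 0.91070 = 8.09521
Tail: a^5/(5!(1−ρ)) = 47.25854/(120·0.5676) = 0.69388
P₀ = 1/(8.09521 + 0.69388) = 1/8.78909 = 0.113777

Final: 0.113777


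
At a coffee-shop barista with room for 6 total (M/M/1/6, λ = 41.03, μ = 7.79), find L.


ρ = 41.03/7.79 = 5.2670
L = ρ[1 − (K+1)ρ^K + Kρ^(K+1)] / [(1−ρ)(1−ρ^(K+1))]
Numerator: 5.2670·(1 − 7·21349.335188 + 6·112447.140277) = 2766435.874719
Denominator: (-4.2670)·(-112446.140277) = 479808.690989
L = 2766435.874719/479808.690989 = 5.7657

Final: 5.7657


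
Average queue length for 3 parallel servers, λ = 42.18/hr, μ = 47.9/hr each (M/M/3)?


a = λ/μ = 0.8806; ρ = a/3 = 0.2935
P₀ = 0.411626
Lq = P₀·a^c·ρ / (c!·(1−ρ)²) = 0.411626·0.68283·0.2935/(6·0.49910)
= 0.02755

Final: 0.02755


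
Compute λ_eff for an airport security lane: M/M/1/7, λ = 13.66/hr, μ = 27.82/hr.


ρ = 0.4910; P_K = (1−ρ)ρ^7/(1−ρ^8) = 0.003514
λ_eff = λ(1 − P_K) = 13.66·(1 − 0.003514) = 13.66·0.996486 = 13.6120 /hr

Final: 13.6120 /hr


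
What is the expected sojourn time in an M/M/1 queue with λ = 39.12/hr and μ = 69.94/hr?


W = 1/(μ−λ) = 1/(69.94 − 39.12) = 1/30.82 = 0.03245 hr

Final: 0.03245 hr


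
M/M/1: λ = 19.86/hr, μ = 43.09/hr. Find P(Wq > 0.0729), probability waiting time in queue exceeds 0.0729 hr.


ρ = 19.86/43.09 = 0.4609
P(Wq > t) = ρ·e^{−(μ−λ)t} = 0.4609·e^{−1.6935}
= 0.4609·0.183881 = 0.084750

Final: 0.084750


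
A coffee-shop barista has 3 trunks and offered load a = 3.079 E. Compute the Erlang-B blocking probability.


B(c,a) = (a^c/c!) / Σ_{k=0}^{c} a^k/k!
a^3/3! = 4.864944
Σ terms (k=0..3): 1.00000 + 3.07900 + 4.74012 + 4.86494 = 13.684064
B = 4.864944/13.684064 = 0.355519

Final: 0.355519


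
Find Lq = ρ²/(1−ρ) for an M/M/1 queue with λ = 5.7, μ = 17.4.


ρ = 5.7/17.4 = 0.3276
Lq = ρ²/(1−ρ) = 0.1073/0.6724 = 0.1596

Final: 0.1596


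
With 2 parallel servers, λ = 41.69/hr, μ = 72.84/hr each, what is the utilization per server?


ρ = λ/(cμ) = 41.69/(2·72.84) = 41.69/145.68 = 0.2862

Final: 0.2862


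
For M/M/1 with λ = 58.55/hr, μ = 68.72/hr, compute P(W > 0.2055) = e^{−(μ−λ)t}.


W ~ Exponential(μ−λ) for M/M/1.
μ − λ = 68.72 − 58.55 = 10.1700
P(W > t) = e^{−(μ−λ)t} = e^{−2.0899} = 0.123695

Final: 0.123695


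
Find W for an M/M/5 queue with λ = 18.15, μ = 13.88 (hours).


a = 1.3076; ρ = 0.2615; P₀ = 0.270254
Lq = P₀·a^c·ρ/(c!(1−ρ)²) = 0.004129
Wq = Lq/λ = 0.004129/18.15 = 0.0002275 hr
W = Wq + 1/μ = 0.0002275 + 0.07205 = 0.07227 hr

Final: 0.07227 hr


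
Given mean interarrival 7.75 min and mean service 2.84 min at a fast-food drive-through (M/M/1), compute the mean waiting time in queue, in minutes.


λ = 60/7.75 = 7.7419 /hr
μ = 60/2.84 = 21.1268 /hr
ρ = λ/μ = 7.7419/21.1268 = 0.3665
Wq = ρ/(μ−λ) = 0.3665/(21.1268−7.7419) = 0.02738 hr
In minutes: 0.02738·60 = 1.643 min

Final: 1.643 min


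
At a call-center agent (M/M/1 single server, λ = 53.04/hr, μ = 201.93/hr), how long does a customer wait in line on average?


ρ = 53.04/201.93 = 0.2627
Wq = ρ/(μ−λ) = 0.2627/(201.93 − 53.04) = 0.2627/148.89 = 0.001764 hr

Final: 0.001764 hr


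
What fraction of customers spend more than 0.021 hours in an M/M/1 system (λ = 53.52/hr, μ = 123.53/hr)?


W ~ Exponential(μ−λ) for M/M/1.
μ − λ = 123.53 − 53.52 = 70.0100
P(W > t) = e^{−(μ−λ)t} = e^{−1.4702} = 0.229877

Final: 0.229877


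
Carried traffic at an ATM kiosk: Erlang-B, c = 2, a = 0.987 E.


B(2,0.987) = 0.196875 (Erlang-B)
Carried load = a(1 − B) = 0.987·(1 − 0.196875) = 0.987·0.803125 = 0.7927 E

Final: 0.7927 Erlangs


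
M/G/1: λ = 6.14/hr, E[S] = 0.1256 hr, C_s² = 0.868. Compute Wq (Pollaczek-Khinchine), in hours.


ρ = λ·E[S] = 6.14·0.1256 = 0.7712
E[S²] = E[S]²(1+C_s²) = 0.1256²·(1+0.868) = 0.029468
Wq = λ·E[S²]/(2(1−ρ)) = 6.14·0.029468/(2·0.2288) = 0.39537 hr

Final: 0.39537 hr


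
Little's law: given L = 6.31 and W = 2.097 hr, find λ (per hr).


λ = L/W = 6.31/2.097 = 3.0091 /hr

Final: 3.0091 /hr


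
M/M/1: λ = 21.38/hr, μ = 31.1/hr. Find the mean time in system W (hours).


W = 1/(μ−λ) = 1/(31.1 − 21.38) = 1/9.72 = 0.1029 hr

Final: 0.1029 hr


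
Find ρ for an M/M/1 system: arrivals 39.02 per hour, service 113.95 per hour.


ρ = λ/μ = 39.02/113.95 = 0.3424

Final: 0.3424


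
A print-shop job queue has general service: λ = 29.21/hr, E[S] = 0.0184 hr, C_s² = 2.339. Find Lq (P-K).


ρ = λ·E[S] = 29.21·0.0184 = 0.5375
Lq = ρ²(1+C_s²)/(2(1−ρ)) = 0.2889·(1+2.339)/(2·0.4625)
= 0.2889·3.3390/0.9251 = 1.04265

Final: 1.04265


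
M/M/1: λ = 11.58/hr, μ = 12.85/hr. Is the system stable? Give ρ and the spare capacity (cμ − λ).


Total capacity cμ = 1·12.85 = 12.85/hr
ρ = λ/(cμ) = 11.58/12.85 = 0.9012
Stable ⇔ ρ < 1: YES
Spare capacity = cμ − λ = 12.85 − 11.58 = 1.27/hr

Final: ρ = 0.9012; stable; margin = 1.27/hr


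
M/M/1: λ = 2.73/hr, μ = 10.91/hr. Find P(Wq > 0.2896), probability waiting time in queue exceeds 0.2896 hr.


ρ = 2.73/10.91 = 0.2502
P(Wq > t) = ρ·e^{−(μ−λ)t} = 0.2502·e^{−2.3689}
= 0.2502·0.093581 = 0.023417

Final: 0.023417


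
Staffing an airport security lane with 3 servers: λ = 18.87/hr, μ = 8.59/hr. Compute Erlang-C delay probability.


a = λ/μ = 2.1967; ρ = a/3 = 0.7322
P₀ = 0.081912 (from M/M/c formula)
C(c,a) = [a^c/(c!(1−ρ))]·P₀ = [10.60074/(6·0.2678)]·0.081912
= 6.59858·0.081912 = 0.540506

Final: 0.540506


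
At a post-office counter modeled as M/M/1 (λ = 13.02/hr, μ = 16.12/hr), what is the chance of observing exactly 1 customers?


ρ = 13.02/16.12 = 0.8077
P_n = (1−ρ)·ρ^n = (1 − 0.8077)·0.8077^1 = 0.1923·0.807692 = 0.155325

Final: 0.155325


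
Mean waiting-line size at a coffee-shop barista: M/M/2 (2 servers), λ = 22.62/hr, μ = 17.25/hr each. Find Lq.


a = λ/μ = 1.3113; ρ = a/2 = 0.6557
P₀ = 0.207983
Lq = P₀·a^c·ρ / (c!·(1−ρ)²) = 0.207983·1.71952·0.6557/(2·0.11858)
= 0.98874

Final: 0.98874


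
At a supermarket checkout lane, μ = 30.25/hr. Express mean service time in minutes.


Mean service time = 1/μ = 1/30.25 hour = 0.03306 hour
In minutes: 0.03306 × 60 = 1.9835 min

Final: 1.9835 min


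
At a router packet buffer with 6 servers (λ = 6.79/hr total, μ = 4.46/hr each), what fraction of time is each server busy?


ρ = λ/(cμ) = 6.79/(6·4.46) = 6.79/26.76 = 0.2537

Final: 0.2537


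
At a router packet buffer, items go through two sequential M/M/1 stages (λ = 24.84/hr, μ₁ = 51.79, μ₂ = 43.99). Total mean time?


Each node sees arrival rate λ = 24.84/hr (tandem ⇒ throughput preserved).
W₁ = 1/(μ₁−λ) = 1/(51.79−24.84) = 0.03711 hr
W₂ = 1/(μ₂−λ) = 1/(43.99−24.84) = 0.05222 hr
W_total = W₁ + W₂ = 0.03711 + 0.05222 = 0.08933 hr

Final: 0.08933 hr


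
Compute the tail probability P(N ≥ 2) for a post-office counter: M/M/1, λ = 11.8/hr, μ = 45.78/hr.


ρ = 11.8/45.78 = 0.2578
P(N ≥ n) = ρ^n = 0.2578^2 = 0.066437

Final: 0.066437


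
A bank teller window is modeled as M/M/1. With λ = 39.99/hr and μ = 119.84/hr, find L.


ρ = λ/μ = 39.99/119.84 = 0.3337
L = ρ/(1−ρ) = 0.3337/(1 − 0.3337) = 0.3337/0.6663 = 0.5008

Final: 0.5008


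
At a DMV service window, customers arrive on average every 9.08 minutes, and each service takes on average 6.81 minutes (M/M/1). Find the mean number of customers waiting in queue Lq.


λ = 60/9.08 = 6.6079 /hr
μ = 60/6.81 = 8.8106 /hr
ρ = λ/μ = 6.6079/8.8106 = 0.7500
Lq = ρ²/(1−ρ) = 0.5625/0.2500 = 2.2500

Final: 2.2500


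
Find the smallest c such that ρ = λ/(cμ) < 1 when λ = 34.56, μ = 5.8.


Stability requires cμ > λ ⇔ c > λ/μ.
λ/μ = 34.56/5.8 = 5.9586
Minimum integer c = ⌊5.9586⌋ + 1 = 6
Check: 6·5.8 = 34.80 > 34.56, while 5·5.8 = 29.00 ≤ 34.56

Final: 6 servers


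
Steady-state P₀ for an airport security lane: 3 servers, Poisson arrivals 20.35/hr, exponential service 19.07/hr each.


a = λ/μ = 20.35/19.07 = 1.0671; ρ = a/c = 0.3557
Σ_{k=0}^{2} a^k/k! (terms k=0..2) = 1.00000 + 1.06712 + 0.56937 = 2.63649
Tail: a^3/(3!(1−ρ)) = 1.21518/(6·0.6443) = 0.31434
P₀ = 1/(2.63649 + 0.31434) = 1/2.95084 = 0.338887

Final: 0.338887


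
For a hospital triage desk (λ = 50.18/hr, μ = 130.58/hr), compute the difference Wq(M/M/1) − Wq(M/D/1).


ρ = 50.18/130.58 = 0.3843
Wq(M/M/1) = ρ/(μ−λ) = 0.3843/80.40 = 0.004780 hr
Wq(M/D/1) = ρ/(2(μ−λ)) = 0.002390 hr
Savings = 0.004780 − 0.002390 = 0.002390 hr

Final: 0.002390 hr


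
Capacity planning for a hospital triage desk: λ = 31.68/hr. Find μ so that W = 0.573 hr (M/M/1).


W = 1/(μ−λ) ⇒ μ − λ = 1/W = 1/0.573 = 1.7452
μ = λ + 1/W = 31.68 + 1.7452 = 33.4252 per hr

Final: 33.4252 /hr


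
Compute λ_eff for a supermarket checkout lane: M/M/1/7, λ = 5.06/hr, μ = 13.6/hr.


ρ = 0.3721; P_K = (1−ρ)ρ^7/(1−ρ^8) = 0.0006200
λ_eff = λ(1 − P_K) = 5.06·(1 − 0.0006200) = 5.06·0.999380 = 5.0569 /hr

Final: 5.0569 /hr


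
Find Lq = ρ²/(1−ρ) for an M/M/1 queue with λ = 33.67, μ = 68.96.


ρ = 33.67/68.96 = 0.4883
Lq = ρ²/(1−ρ) = 0.2384/0.5117 = 0.4658

Final: 0.4658


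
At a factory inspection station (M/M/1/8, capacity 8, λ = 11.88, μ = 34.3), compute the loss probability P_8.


ρ = λ/μ = 11.88/34.3 = 0.3464
P_K = (1−ρ)ρ^K/(1−ρ^(K+1)) = (0.6536·0.0002071)/(1 − 0.00007173)
= 0.0001354/0.999928 = 0.0001354

Final: 0.0001354


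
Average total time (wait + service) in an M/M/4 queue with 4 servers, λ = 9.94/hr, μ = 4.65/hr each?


a = 2.1376; ρ = 0.5344; P₀ = 0.112121
Lq = P₀·a^c·ρ/(c!(1−ρ)²) = 0.24048
Wq = Lq/λ = 0.24048/9.94 = 0.02419 hr
W = Wq + 1/μ = 0.02419 + 0.21505 = 0.23925 hr

Final: 0.23925 hr


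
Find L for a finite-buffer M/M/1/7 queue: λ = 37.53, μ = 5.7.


ρ = 37.53/5.7 = 6.5842
L = ρ[1 − (K+1)ρ^K + Kρ^(K+1)] / [(1−ρ)(1−ρ^(K+1))]
Numerator: 6.5842·(1 − 8·536445.938059 + 7·3532072.992167) = 134534807.870067
Denominator: (-5.5842)·(-3532071.992167) = 19723833.598364
L = 134534807.870067/19723833.598364 = 6.8209

Final: 6.8209


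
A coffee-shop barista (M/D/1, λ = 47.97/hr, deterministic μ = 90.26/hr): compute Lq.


ρ = 47.97/90.26 = 0.5315
M/D/1: Lq = ρ²/(2(1−ρ)) = 0.2825/(2·0.4685) = 0.30142

Final: 0.30142


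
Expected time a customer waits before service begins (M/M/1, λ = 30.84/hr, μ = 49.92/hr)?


ρ = 30.84/49.92 = 0.6178
Wq = ρ/(μ−λ) = 0.6178/(49.92 − 30.84) = 0.6178/19.08 = 0.03238 hr

Final: 0.03238 hr


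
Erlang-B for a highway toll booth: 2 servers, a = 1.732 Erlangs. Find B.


B(c,a) = (a^c/c!) / Σ_{k=0}^{c} a^k/k!
a^2/2! = 1.499912
Σ terms (k=0..2): 1.00000 + 1.73200 + 1.49991 = 4.231912
B = 1.499912/4.231912 = 0.354429

Final: 0.354429


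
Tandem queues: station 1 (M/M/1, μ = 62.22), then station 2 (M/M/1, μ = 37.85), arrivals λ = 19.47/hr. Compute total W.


Each node sees arrival rate λ = 19.47/hr (tandem ⇒ throughput preserved).
W₁ = 1/(μ₁−λ) = 1/(62.22−19.47) = 0.02339 hr
W₂ = 1/(μ₂−λ) = 1/(37.85−19.47) = 0.05441 hr
W_total = W₁ + W₂ = 0.02339 + 0.05441 = 0.07780 hr

Final: 0.07780 hr


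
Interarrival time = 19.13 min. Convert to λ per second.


λ = 1/(interarrival time) in consistent units.
1 second = 0.0166667 min, so λ = 0.0166667/19.13 = 0.0008712 per second

Final: 0.0008712 /sec


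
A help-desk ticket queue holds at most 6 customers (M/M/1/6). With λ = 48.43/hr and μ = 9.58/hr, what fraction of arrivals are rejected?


ρ = λ/μ = 48.43/9.58 = 5.0553
P_K = (1−ρ)ρ^K/(1−ρ^(K+1)) = (-4.0553·16691.438238)/(1 − 84380.621490)
= -67689.183252/-84379.621490 = 0.802198

Final: 0.802198


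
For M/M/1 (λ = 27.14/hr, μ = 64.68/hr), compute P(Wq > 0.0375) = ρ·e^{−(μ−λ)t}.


ρ = 27.14/64.68 = 0.4196
P(Wq > t) = ρ·e^{−(μ−λ)t} = 0.4196·e^{−1.4078}
= 0.4196·0.244693 = 0.102674

Final: 0.102674


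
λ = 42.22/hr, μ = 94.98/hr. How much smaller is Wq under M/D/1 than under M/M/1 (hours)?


ρ = 42.22/94.98 = 0.4445
Wq(M/M/1) = ρ/(μ−λ) = 0.4445/52.76 = 0.008425 hr
Wq(M/D/1) = ρ/(2(μ−λ)) = 0.004213 hr
Savings = 0.008425 − 0.004213 = 0.004213 hr

Final: 0.004213 hr


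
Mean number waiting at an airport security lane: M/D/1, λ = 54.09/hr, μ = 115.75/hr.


ρ = 54.09/115.75 = 0.4673
M/D/1: Lq = ρ²/(2(1−ρ)) = 0.2184/(2·0.5327) = 0.20496

Final: 0.20496


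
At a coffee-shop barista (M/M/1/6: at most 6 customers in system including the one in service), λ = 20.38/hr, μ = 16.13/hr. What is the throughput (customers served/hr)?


ρ = 1.2635; P_K = (1−ρ)ρ^6/(1−ρ^7) = 0.258906
λ_eff = λ(1 − P_K) = 20.38·(1 − 0.258906) = 20.38·0.741094 = 15.1035 /hr

Final: 15.1035 /hr


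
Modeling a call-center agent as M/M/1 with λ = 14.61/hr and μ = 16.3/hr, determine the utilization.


ρ = λ/μ = 14.61/16.3 = 0.8963

Final: 0.8963


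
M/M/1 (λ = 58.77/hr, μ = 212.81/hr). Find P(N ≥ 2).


ρ = 58.77/212.81 = 0.2762
P(N ≥ n) = ρ^n = 0.2762^2 = 0.076265

Final: 0.076265


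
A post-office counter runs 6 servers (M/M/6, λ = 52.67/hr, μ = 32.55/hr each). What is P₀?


a = λ/μ = 52.67/32.55 = 1.6181; ρ = a/c = 0.2697
Σ_{k=0}^{5} a^k/k! (terms k=0..5) = 1.00000 + 1.61813 + 1.30917 + 0.70613 + 0.28565 + 0.09244 = 5.01152
Tail: a^6/(6!(1−ρ)) = 17.95039/(720·0.7303) = 0.03414
P₀ = 1/(5.01152 + 0.03414) = 1/5.04566 = 0.198190

Final: 0.198190


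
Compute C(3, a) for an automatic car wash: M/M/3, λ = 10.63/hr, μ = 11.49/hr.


a = λ/μ = 0.9252; ρ = a/3 = 0.3084
P₀ = 0.393093 (from M/M/c formula)
C(c,a) = [a^c/(c!(1−ρ))]·P₀ = [0.79184/(6·0.6916)]·0.393093
= 0.19082·0.393093 = 0.075010

Final: 0.075010


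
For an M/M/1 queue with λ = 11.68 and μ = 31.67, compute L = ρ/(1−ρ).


ρ = λ/μ = 11.68/31.67 = 0.3688
L = ρ/(1−ρ) = 0.3688/(1 − 0.3688) = 0.3688/0.6312 = 0.5843

Final: 0.5843


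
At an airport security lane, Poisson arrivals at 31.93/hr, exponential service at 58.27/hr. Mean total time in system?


W = 1/(μ−λ) = 1/(58.27 − 31.93) = 1/26.34 = 0.03797 hr

Final: 0.03797 hr


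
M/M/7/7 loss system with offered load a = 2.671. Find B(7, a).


B(c,a) = (a^c/c!) / Σ_{k=0}^{c} a^k/k!
a^7/7! = 0.192436
Σ terms (k=0..7): 1.00000 + 2.67100 + 3.56712 + 3.17593 + 2.12072 + 1.13289 + 0.50433 + 0.19244 = 14.364424
B = 0.192436/14.364424 = 0.013397

Final: 0.013397


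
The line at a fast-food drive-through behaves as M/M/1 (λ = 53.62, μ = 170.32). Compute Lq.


ρ = 53.62/170.32 = 0.3148
Lq = ρ²/(1−ρ) = 0.09911/0.6852 = 0.1446

Final: 0.1446


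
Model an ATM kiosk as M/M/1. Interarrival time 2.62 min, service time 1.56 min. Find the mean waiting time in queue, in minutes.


λ = 60/2.62 = 22.9008 /hr
μ = 60/1.56 = 38.4615 /hr
ρ = λ/μ = 22.9008/38.4615 = 0.5954
Wq = ρ/(μ−λ) = 0.5954/(38.4615−22.9008) = 0.03826 hr
In minutes: 0.03826·60 = 2.296 min

Final: 2.296 min


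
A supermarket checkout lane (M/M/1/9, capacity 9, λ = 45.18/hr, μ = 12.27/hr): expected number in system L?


ρ = 45.18/12.27 = 3.6822
L = ρ[1 − (K+1)ρ^K + Kρ^(K+1)] / [(1−ρ)(1−ρ^(K+1))]
Numerator: 3.6822·(1 − 10·124427.098710 + 9·458159.439260) = 10601521.856118
Denominator: (-2.6822)·(-458158.439260) = 1228850.385985
L = 10601521.856118/1228850.385985 = 8.6272

Final: 8.6272


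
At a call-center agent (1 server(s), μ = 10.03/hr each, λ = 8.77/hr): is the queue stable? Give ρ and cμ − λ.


Total capacity cμ = 1·10.03 = 10.03/hr
ρ = λ/(cμ) = 8.77/10.03 = 0.8744
Stable ⇔ ρ < 1: YES
Spare capacity = cμ − λ = 10.03 − 8.77 = 1.26/hr

Final: ρ = 0.8744; stable; margin = 1.26/hr


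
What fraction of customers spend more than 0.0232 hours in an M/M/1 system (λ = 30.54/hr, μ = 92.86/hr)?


W ~ Exponential(μ−λ) for M/M/1.
μ − λ = 92.86 − 30.54 = 62.3200
P(W > t) = e^{−(μ−λ)t} = e^{−1.4458} = 0.235552

Final: 0.235552


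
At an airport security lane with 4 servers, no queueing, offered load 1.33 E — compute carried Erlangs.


B(4,1.33) = 0.034888 (Erlang-B)
Carried load = a(1 − B) = 1.33·(1 − 0.034888) = 1.33·0.965112 = 1.2836 E

Final: 1.2836 Erlangs


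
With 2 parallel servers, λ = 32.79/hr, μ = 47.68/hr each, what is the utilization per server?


ρ = λ/(cμ) = 32.79/(2·47.68) = 32.79/95.36 = 0.3439

Final: 0.3439


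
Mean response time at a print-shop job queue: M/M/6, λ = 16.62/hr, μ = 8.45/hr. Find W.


a = 1.9669; ρ = 0.3278; P₀ = 0.139708
Lq = P₀·a^c·ρ/(c!(1−ρ)²) = 0.008150
Wq = Lq/λ = 0.008150/16.62 = 0.0004904 hr
W = Wq + 1/μ = 0.0004904 + 0.11834 = 0.11883 hr

Final: 0.11883 hr


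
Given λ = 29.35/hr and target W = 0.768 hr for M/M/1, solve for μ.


W = 1/(μ−λ) ⇒ μ − λ = 1/W = 1/0.768 = 1.3021
μ = λ + 1/W = 29.35 + 1.3021 = 30.6521 per hr

Final: 30.6521 /hr


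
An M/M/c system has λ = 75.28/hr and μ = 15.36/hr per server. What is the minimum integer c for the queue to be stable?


Stability requires cμ > λ ⇔ c > λ/μ.
λ/μ = 75.28/15.36 = 4.9010
Minimum integer c = ⌊4.9010⌋ + 1 = 5
Check: 5·15.36 = 76.80 > 75.28, while 4·15.36 = 61.44 ≤ 75.28

Final: 5 servers


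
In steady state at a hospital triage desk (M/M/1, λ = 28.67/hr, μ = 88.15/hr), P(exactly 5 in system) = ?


ρ = 28.67/88.15 = 0.3252
P_n = (1−ρ)·ρ^n = (1 − 0.3252)·0.3252^5 = 0.6748·0.003639 = 0.002456

Final: 0.002456


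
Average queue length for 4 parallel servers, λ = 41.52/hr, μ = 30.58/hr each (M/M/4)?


a = λ/μ = 1.3578; ρ = a/4 = 0.3394
P₀ = 0.255688
Lq = P₀·a^c·ρ / (c!·(1−ρ)²) = 0.255688·3.39844·0.3394/(24·0.43634)
= 0.02817

Final: 0.02817


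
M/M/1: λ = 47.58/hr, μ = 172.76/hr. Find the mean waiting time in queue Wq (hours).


ρ = 47.58/172.76 = 0.2754
Wq = ρ/(μ−λ) = 0.2754/(172.76 − 47.58) = 0.2754/125.18 = 0.002200 hr

Final: 0.002200 hr


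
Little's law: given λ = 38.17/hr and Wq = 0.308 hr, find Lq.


Lq = λWq = 38.17·0.308 = 11.7564

Final: 11.7564


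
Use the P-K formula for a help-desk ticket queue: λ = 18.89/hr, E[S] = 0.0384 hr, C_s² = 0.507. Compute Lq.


ρ = λ·E[S] = 18.89·0.0384 = 0.7254
Lq = ρ²(1+C_s²)/(2(1−ρ)) = 0.5262·(1+0.507)/(2·0.2746)
= 0.5262·1.5070/0.5492 = 1.44368

Final: 1.44368


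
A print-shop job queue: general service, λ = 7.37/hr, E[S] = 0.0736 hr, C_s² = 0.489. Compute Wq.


ρ = λ·E[S] = 7.37·0.0736 = 0.5424
E[S²] = E[S]²(1+C_s²) = 0.0736²·(1+0.489) = 0.008066
Wq = λ·E[S²]/(2(1−ρ)) = 7.37·0.008066/(2·0.4576) = 0.06496 hr

Final: 0.06496 hr


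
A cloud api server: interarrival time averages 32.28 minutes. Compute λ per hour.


λ = 1/(interarrival time) in consistent units.
1 hour = 60 min, so λ = 60/32.28 = 1.8587 per hour

Final: 1.8587 /hr


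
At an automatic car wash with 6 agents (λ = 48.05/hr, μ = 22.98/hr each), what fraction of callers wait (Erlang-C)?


a = λ/μ = 2.0909; ρ = a/6 = 0.3485
P₀ = 0.123330 (from M/M/c formula)
C(c,a) = [a^c/(c!(1−ρ))]·P₀ = [83.57189/(720·0.6515)]·0.123330
= 0.17816·0.123330 = 0.021972

Final: 0.021972


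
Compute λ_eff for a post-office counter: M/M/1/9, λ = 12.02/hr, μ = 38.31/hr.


ρ = 0.3138; P_K = (1−ρ)ρ^9/(1−ρ^10) = 0.00002022
λ_eff = λ(1 − P_K) = 12.02·(1 − 0.00002022) = 12.02·0.999980 = 12.0198 /hr

Final: 12.0198 /hr


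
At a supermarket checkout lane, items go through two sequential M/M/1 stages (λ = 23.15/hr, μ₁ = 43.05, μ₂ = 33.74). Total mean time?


Each node sees arrival rate λ = 23.15/hr (tandem ⇒ throughput preserved).
W₁ = 1/(μ₁−λ) = 1/(43.05−23.15) = 0.05025 hr
W₂ = 1/(μ₂−λ) = 1/(33.74−23.15) = 0.09443 hr
W_total = W₁ + W₂ = 0.05025 + 0.09443 = 0.14468 hr

Final: 0.14468 hr


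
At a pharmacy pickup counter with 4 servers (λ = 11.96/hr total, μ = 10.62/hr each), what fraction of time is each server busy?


ρ = λ/(cμ) = 11.96/(4·10.62) = 11.96/42.48 = 0.2815

Final: 0.2815


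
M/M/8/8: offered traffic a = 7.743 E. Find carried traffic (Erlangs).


B(8,7.743) = 0.221205 (Erlang-B)
Carried load = a(1 − B) = 7.743·(1 − 0.221205) = 7.743·0.778795 = 6.0302 E

Final: 6.0302 Erlangs


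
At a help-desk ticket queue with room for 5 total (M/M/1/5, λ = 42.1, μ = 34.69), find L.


ρ = 42.1/34.69 = 1.2136
L = ρ[1 − (K+1)ρ^K + Kρ^(K+1)] / [(1−ρ)(1−ρ^(K+1))]
Numerator: 1.2136·(1 − 6·2.632625 + 5·3.194970) = 1.430964
Denominator: (-0.2136)·(-2.194970) = 0.468859
L = 1.430964/0.468859 = 3.0520

Final: 3.0520


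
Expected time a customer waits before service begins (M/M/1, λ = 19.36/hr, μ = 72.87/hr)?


ρ = 19.36/72.87 = 0.2657
Wq = ρ/(μ−λ) = 0.2657/(72.87 − 19.36) = 0.2657/53.51 = 0.004965 hr

Final: 0.004965 hr


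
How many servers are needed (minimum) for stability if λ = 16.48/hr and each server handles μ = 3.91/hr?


Stability requires cμ > λ ⇔ c > λ/μ.
λ/μ = 16.48/3.91 = 4.2148
Minimum integer c = ⌊4.2148⌋ + 1 = 5
Check: 5·3.91 = 19.55 > 16.48, while 4·3.91 = 15.64 ≤ 16.48

Final: 5 servers


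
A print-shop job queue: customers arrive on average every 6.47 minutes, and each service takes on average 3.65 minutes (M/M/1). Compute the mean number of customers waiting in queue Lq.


λ = 60/6.47 = 9.2736 /hr
μ = 60/3.65 = 16.4384 /hr
ρ = λ/μ = 9.2736/16.4384 = 0.5641
Lq = ρ²/(1−ρ) = 0.3183/0.4359 = 0.7302

Final: 0.7302


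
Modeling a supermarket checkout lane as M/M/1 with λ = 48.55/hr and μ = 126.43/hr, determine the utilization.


ρ = λ/μ = 48.55/126.43 = 0.3840

Final: 0.3840


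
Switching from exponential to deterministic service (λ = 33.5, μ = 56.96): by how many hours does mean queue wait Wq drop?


ρ = 33.5/56.96 = 0.5881
Wq(M/M/1) = ρ/(μ−λ) = 0.5881/23.46 = 0.02507 hr
Wq(M/D/1) = ρ/(2(μ−λ)) = 0.01253 hr
Savings = 0.02507 − 0.01253 = 0.01253 hr

Final: 0.01253 hr


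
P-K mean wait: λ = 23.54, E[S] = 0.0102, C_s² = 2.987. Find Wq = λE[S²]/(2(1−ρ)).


ρ = λ·E[S] = 23.54·0.0102 = 0.2401
E[S²] = E[S]²(1+C_s²) = 0.0102²·(1+2.987) = 0.0004148
Wq = λ·E[S²]/(2(1−ρ)) = 23.54·0.0004148/(2·0.7599) = 0.006425 hr

Final: 0.006425 hr


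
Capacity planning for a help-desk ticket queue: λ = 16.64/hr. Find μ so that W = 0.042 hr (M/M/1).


W = 1/(μ−λ) ⇒ μ − λ = 1/W = 1/0.042 = 23.8095
μ = λ + 1/W = 16.64 + 23.8095 = 40.4495 per hr

Final: 40.4495 /hr


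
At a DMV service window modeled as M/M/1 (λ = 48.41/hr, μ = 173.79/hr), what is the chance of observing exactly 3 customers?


ρ = 48.41/173.79 = 0.2786
P_n = (1−ρ)·ρ^n = (1 − 0.2786)·0.2786^3 = 0.7214·0.021614 = 0.015593

Final: 0.015593


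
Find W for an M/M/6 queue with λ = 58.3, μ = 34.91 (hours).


a = 1.6700; ρ = 0.2783; P₀ = 0.188153
Lq = P₀·a^c·ρ/(c!(1−ρ)²) = 0.003030
Wq = Lq/λ = 0.003030/58.3 = 0.00005197 hr
W = Wq + 1/μ = 0.00005197 + 0.02865 = 0.02870 hr

Final: 0.02870 hr


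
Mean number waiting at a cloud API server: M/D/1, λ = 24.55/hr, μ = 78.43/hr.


ρ = 24.55/78.43 = 0.3130
M/D/1: Lq = ρ²/(2(1−ρ)) = 0.09798/(2·0.6870) = 0.07131

Final: 0.07131


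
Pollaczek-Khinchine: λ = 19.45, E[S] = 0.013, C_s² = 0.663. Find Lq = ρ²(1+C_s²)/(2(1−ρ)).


ρ = λ·E[S] = 19.45·0.013 = 0.2528
Lq = ρ²(1+C_s²)/(2(1−ρ)) = 0.06393·(1+0.663)/(2·0.7471)
= 0.06393·1.6630/1.4943 = 0.07115

Final: 0.07115


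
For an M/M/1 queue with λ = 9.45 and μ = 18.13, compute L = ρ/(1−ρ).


ρ = λ/μ = 9.45/18.13 = 0.5212
L = ρ/(1−ρ) = 0.5212/(1 − 0.5212) = 0.5212/0.4788 = 1.0887

Final: 1.0887


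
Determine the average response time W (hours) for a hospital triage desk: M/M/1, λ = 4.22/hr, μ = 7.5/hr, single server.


W = 1/(μ−λ) = 1/(7.5 − 4.22) = 1/3.28 = 0.3049 hr

Final: 0.3049 hr


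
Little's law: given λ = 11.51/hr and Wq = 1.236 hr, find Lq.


Lq = λWq = 11.51·1.236 = 14.2264

Final: 14.2264


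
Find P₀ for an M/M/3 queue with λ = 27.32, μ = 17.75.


a = λ/μ = 27.32/17.75 = 1.5392; ρ = a/c = 0.5131
Σ_{k=0}^{2} a^k/k! (terms k=0..2) = 1.00000 + 1.53915 + 1.18450 = 3.72365
Tail: a^3/(3!(1−ρ)) = 3.64625/(6·0.4869) = 1.24800
P₀ = 1/(3.72365 + 1.24800) = 1/4.97165 = 0.201141

Final: 0.201141


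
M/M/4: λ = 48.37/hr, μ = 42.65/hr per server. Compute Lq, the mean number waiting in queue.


a = λ/μ = 1.1341; ρ = a/4 = 0.2835
P₀ = 0.320867
Lq = P₀·a^c·ρ / (c!·(1−ρ)²) = 0.320867·1.65435·0.2835/(24·0.51333)
= 0.01222

Final: 0.01222


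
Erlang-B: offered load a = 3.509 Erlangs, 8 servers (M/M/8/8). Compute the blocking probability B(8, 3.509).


B(c,a) = (a^c/c!) / Σ_{k=0}^{c} a^k/k!
a^8/8! = 0.570094
Σ terms (k=0..8): 1.00000 + 3.50900 + 6.15654 + 7.20110 + 6.31717 + 4.43339 + 2.59279 + 1.29973 + 0.57009 = 33.079808
B = 0.570094/33.079808 = 0.017234

Final: 0.017234


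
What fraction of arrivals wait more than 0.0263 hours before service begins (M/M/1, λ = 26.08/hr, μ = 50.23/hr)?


ρ = 26.08/50.23 = 0.5192
P(Wq > t) = ρ·e^{−(μ−λ)t} = 0.5192·e^{−0.6351}
= 0.5192·0.529859 = 0.275109

Final: 0.275109


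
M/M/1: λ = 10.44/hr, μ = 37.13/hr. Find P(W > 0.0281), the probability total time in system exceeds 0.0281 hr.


W ~ Exponential(μ−λ) for M/M/1.
μ − λ = 37.13 − 10.44 = 26.6900
P(W > t) = e^{−(μ−λ)t} = e^{−0.7500} = 0.472372

Final: 0.472372


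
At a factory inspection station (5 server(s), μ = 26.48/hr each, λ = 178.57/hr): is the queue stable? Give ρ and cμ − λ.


Total capacity cμ = 5·26.48 = 132.40/hr
ρ = λ/(cμ) = 178.57/132.40 = 1.3487
Stable ⇔ ρ < 1: NO
Spare capacity = cμ − λ = 132.40 − 178.57 = -46.17/hr

Final: ρ = 1.3487; unstable; margin = -46.17/hr


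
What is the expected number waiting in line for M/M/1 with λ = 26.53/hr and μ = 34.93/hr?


ρ = 26.53/34.93 = 0.7595
Lq = ρ²/(1−ρ) = 0.5769/0.2405 = 2.3988

Final: 2.3988


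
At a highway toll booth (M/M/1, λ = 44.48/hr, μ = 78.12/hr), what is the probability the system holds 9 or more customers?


ρ = 44.48/78.12 = 0.5694
P(N ≥ n) = ρ^n = 0.5694^9 = 0.006290

Final: 0.006290


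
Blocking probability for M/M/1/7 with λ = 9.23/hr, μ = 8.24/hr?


ρ = λ/μ = 9.23/8.24 = 1.1201
P_K = (1−ρ)ρ^K/(1−ρ^(K+1)) = (-0.1201·2.212694)/(1 − 2.478540)
= -0.265846/-1.478540 = 0.179803

Final: 0.179803


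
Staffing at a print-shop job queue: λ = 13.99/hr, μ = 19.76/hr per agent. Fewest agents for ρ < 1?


Stability requires cμ > λ ⇔ c > λ/μ.
λ/μ = 13.99/19.76 = 0.7080
Minimum integer c = ⌊0.7080⌋ + 1 = 1
Check: 1·19.76 = 19.76 > 13.99, while 0·19.76 = 0.00 ≤ 13.99

Final: 1 servers


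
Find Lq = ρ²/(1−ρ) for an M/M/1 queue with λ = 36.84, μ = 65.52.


ρ = 36.84/65.52 = 0.5623
Lq = ρ²/(1−ρ) = 0.3161/0.4377 = 0.7222

Final: 0.7222


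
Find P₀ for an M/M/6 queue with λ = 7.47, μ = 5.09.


a = λ/μ = 7.47/5.09 = 1.4676; ρ = a/c = 0.2446
Σ_{k=0}^{5} a^k/k! (terms k=0..5) = 1.00000 + 1.46758 + 1.07690 + 0.52681 + 0.19329 + 0.05673 = 4.32132
Tail: a^6/(6!(1−ρ)) = 9.99118/(720·0.7554) = 0.01837
P₀ = 1/(4.32132 + 0.01837) = 1/4.33969 = 0.230431

Final: 0.230431


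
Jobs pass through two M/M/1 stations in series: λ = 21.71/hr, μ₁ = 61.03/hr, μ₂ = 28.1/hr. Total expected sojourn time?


Each node sees arrival rate λ = 21.71/hr (tandem ⇒ throughput preserved).
W₁ = 1/(μ₁−λ) = 1/(61.03−21.71) = 0.02543 hr
W₂ = 1/(μ₂−λ) = 1/(28.1−21.71) = 0.15649 hr
W_total = W₁ + W₂ = 0.02543 + 0.15649 = 0.18193 hr

Final: 0.18193 hr


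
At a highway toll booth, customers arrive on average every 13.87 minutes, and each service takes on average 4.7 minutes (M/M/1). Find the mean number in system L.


λ = 60/13.87 = 4.3259 /hr
μ = 60/4.7 = 12.7660 /hr
ρ = λ/μ = 4.3259/12.7660 = 0.3389
L = ρ/(1−ρ) = 0.3389/0.6611 = 0.5125

Final: 0.5125


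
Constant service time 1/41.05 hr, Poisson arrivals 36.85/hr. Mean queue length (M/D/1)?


ρ = 36.85/41.05 = 0.8977
M/D/1: Lq = ρ²/(2(1−ρ)) = 0.8058/(2·0.1023) = 3.93806

Final: 3.93806


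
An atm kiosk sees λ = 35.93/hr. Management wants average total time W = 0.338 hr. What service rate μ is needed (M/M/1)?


W = 1/(μ−λ) ⇒ μ − λ = 1/W = 1/0.338 = 2.9586
μ = λ + 1/W = 35.93 + 2.9586 = 38.8886 per hr

Final: 38.8886 /hr


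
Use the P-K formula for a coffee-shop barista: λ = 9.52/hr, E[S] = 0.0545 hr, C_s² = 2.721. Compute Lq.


ρ = λ·E[S] = 9.52·0.0545 = 0.5188
Lq = ρ²(1+C_s²)/(2(1−ρ)) = 0.2692·(1+2.721)/(2·0.4812)
= 0.2692·3.7210/0.9623 = 1.04090

Final: 1.04090
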